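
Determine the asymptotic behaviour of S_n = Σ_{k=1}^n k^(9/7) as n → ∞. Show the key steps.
S_n ~ (7/16) · n^(16/7)

Integral comparison: Σ_{k=1}^n k^(9/7) = ∫_0^n x^(9/7) dx + O(n^(9/7)). The integral is n^(1 + 9/7) / (1 + 9/7) = n^((9+7)/7) / ((9+7)/7) = (7/16) · n^(16/7).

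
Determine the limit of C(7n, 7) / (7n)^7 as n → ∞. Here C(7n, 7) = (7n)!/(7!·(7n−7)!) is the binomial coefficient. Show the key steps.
lim = 1/7! = 1/5040

With N = 7n → ∞: C(N, 7) / N^7 = [N(N−1)…(N−6)] / (7! · N^7) = (1/7!) · 1 · (1 − 1/(7n)) · … · (1 − 6/(7n)). Each factor → 1 as N → ∞, so the limit is 1/7! = 1/5040.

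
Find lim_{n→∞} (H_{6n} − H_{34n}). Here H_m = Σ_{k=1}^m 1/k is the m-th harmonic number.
lim = ln(6/34) = ln(3/17)

Euler-Maclaurin gives H_m = ln m + γ + 1/(2m) + O(1/m^2). The γ and O(1/m) terms cancel in the difference:
  H_{6n} − H_{34n} = ln(6n) − ln(34n) + O(1/n) = ln(6/34) + O(1/n).
Hence the limit is ln(6/34) = ln(3/17).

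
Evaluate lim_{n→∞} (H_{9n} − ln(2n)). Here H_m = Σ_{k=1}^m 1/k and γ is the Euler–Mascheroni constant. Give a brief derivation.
lim = ln(9/2) + γ

By Euler-Maclaurin, H_m = ln m + γ + O(1/m). So
  H_{9n} − ln(2n) = ln(9n) + γ − ln(2n) + O(1/n)
                       = ln(9/2) + γ + O(1/n).
Hence the limit is ln(9/2) + γ.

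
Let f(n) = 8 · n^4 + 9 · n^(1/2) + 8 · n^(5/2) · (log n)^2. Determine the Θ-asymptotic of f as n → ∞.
f(n) ∈ Θ(n^4)

Compare the terms by growth order. For large n, n^a · (log n)^b dominates n^a' · (log n)^b' iff a > a', or (a = a' and b > b'). Ranking the 3 terms shows the dominant one is 8 · n^4. Hence f(n) ∈ Θ(n^4).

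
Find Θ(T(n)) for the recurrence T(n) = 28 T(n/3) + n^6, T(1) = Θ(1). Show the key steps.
T(n) = Θ(n^6)

log_3 28 ≈ 3.033. f(n) = n^6 dominates n^(log_3 28) since 6 > 3.033, and the regularity condition a·f(n/b) = 28·(n/3)^6 = (28/729)·n^6 ≤ c·f(n) holds with c = 28/729 ≈ 0.0384 < 1. So this is Case 3: T(n) = Θ(f(n)) = Θ(n^6).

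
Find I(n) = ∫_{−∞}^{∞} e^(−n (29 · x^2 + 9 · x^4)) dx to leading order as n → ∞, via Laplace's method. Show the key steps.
I(n) ~ sqrt(π/(29n))

φ(x) = 29 · x^2 + 9 · x^4 has its unique global minimum at x* = 0 (since φ'(x) = 58x + 36x^3 = 0 only at x = 0 for real x with both coefficients positive, and φ → ∞ as |x| → ∞). At x* = 0, φ(0) = 0 and φ''(0) = 58. Laplace's method then gives
  I(n) ~ sqrt(2π / (n · φ''(0))) · e^(−n φ(0)) = sqrt(2π / (58n)) = sqrt(π/(29n)).
The 9 · x^4 term contributes only at subleading order (an O(1/n) relative correction).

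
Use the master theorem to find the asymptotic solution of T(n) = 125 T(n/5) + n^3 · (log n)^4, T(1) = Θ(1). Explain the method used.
T(n) = Θ(n^3 · (log n)^5)

Here log_5 125 = 3 and f(n) = n^3 · (log n)^4 = Θ(n^(log_5 125) · (log n)^4). This is the extended Case 2 of the master theorem (f matches the critical exponent up to log factors), giving T(n) = Θ(n^(log_5 125) · (log n)^(4+1)) = Θ(n^3 · (log n)^5).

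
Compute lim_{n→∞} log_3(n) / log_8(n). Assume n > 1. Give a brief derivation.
lim = ln(8) / ln(3) = log_3(8)

Change of base: log_3(n) = ln n / ln 3 and log_8(n) = ln n / ln 8. The ratio is (ln n / ln 3) · (ln 8 / ln n) = ln 8 / ln 3, a constant independent of n. So the limit is ln 8 / ln 3 = log_3(8).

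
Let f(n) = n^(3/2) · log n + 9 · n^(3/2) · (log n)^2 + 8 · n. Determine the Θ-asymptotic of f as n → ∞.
f(n) ∈ Θ(n^(3/2) · (log n)^2)

Compare the terms by growth order. For large n, n^a · (log n)^b dominates n^a' · (log n)^b' iff a > a', or (a = a' and b > b'). Ranking the 3 terms shows the dominant one is 9 · n^(3/2) · (log n)^2. Hence f(n) ∈ Θ(n^(3/2) · (log n)^2).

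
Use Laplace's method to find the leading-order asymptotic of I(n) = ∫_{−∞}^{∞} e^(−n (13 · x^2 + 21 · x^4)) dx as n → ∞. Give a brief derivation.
I(n) ~ sqrt(π/(13n))

φ(x) = 13 · x^2 + 21 · x^4 has its unique global minimum at x* = 0 (since φ'(x) = 26x + 84x^3 = 0 only at x = 0 for real x with both coefficients positive, and φ → ∞ as |x| → ∞). At x* = 0, φ(0) = 0 and φ''(0) = 26. Laplace's method then gives
  I(n) ~ sqrt(2π / (n · φ''(0))) · e^(−n φ(0)) = sqrt(2π / (26n)) = sqrt(π/(13n)).
The 21 · x^4 term contributes only at subleading order (an O(1/n) relative correction).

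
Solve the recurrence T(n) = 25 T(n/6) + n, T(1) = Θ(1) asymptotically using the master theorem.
T(n) = Θ(n^(log_6 25))

Master theorem: compare f(n) = n to n^(log_6 25) where log_6 25 ≈ 1.796. Since 1 < log_6 25, we have f(n) = O(n^(log_6 25 − ε)) for some ε > 0 — Case 1. Hence T(n) = Θ(n^(log_6 25)).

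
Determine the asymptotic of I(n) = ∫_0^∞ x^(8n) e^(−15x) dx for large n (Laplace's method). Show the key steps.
I(n) ~ (sqrt(2π·8n) / 15) · (8n/(15e))^(8n)

Write the integrand as exp(8n ln x − 15x) and set f(x) = 8n ln x − 15x. Then f'(x) = 8n/x − 15 = 0 at x* = 8n/15, and f''(x*) = −8n/x*^2 = −15^2/(8n). Laplace's method (interior maximum) gives
  I(n) ~ e^(f(x*)) · sqrt(2π / |f''(x*)|)
        = exp(8n ln(8n/15) − 8n) · sqrt(2π · 8n / 15^2)
        = (8n/15)^(8n) e^(−8n) · sqrt(2π·8n) / 15
        = (sqrt(2π·8n) / 15) · (8n/(15e))^(8n).
This matches Γ(8n+1)/15^(8n+1) with Stirling applied to Γ.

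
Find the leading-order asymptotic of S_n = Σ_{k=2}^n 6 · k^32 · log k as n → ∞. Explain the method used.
S_n ~ 2 · n^33 log n / 11 − 2 · n^33 / 363

By integral comparison, S_n = ∫_1^n 6 · x^32 · log x dx + O(n^32 · log n). For the integral, ∫ x^32 log x dx = n^33 log n / 33 − n^33/1089 (integration by parts). Hence S_n ~ 2 · n^33 log n / 11 − 2 · n^33 / 363.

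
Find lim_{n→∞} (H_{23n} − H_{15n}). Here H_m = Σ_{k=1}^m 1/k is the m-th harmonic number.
lim = ln(23/15)

Euler-Maclaurin gives H_m = ln m + γ + 1/(2m) + O(1/m^2). The γ and O(1/m) terms cancel in the difference:
  H_{23n} − H_{15n} = ln(23n) − ln(15n) + O(1/n) = ln(23/15) + O(1/n).
Hence the limit is ln(23/15).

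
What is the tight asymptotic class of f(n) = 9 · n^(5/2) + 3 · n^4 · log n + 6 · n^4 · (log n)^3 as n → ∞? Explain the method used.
f(n) ∈ Θ(n^4 · (log n)^3)

Compare the terms by growth order. For large n, n^a · (log n)^b dominates n^a' · (log n)^b' iff a > a', or (a = a' and b > b'). Ranking the 3 terms shows the dominant one is 6 · n^4 · (log n)^3. Hence f(n) ∈ Θ(n^4 · (log n)^3).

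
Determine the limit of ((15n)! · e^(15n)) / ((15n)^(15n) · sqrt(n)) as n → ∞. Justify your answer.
lim = sqrt(2π·15)

Stirling: (15n)! ~ sqrt(2π·15n) · (15n/e)^(15n). Hence
  (15n)! · e^(15n) / (15n)^(15n) ~ sqrt(2π·15n).
Dividing by sqrt(n): sqrt(2π·15n) / sqrt(n) = sqrt(2π·15) · n^((1−1)/2), so the limit is sqrt(2π·15).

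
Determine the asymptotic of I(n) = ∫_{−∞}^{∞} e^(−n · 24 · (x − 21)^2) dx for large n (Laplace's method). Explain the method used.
I(n) = sqrt(π/(24n))

Here φ(x) = 24 · (x − 21)^2 has its unique minimum at x* = 21 with φ(x*) = 0 and φ''(x*) = 48. Laplace's method gives
  I(n) ~ e^(−n φ(x*)) · sqrt(2π / (n · φ''(x*))) = sqrt(2π / (48n)) = sqrt(π/(24n)).
This is exact: substituting u = (x − 21)·sqrt(24n) gives I(n) = (1/sqrt(24n)) ∫_{−∞}^{∞} e^(−u^2) du = sqrt(π/(24n)).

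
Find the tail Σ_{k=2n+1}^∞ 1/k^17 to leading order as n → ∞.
Σ_{k>2n} 1/k^17 ~ 1/(16 · (2n)^16)

Compare to the integral: ∫_{2n}^∞ x^(−17) dx = [−x^(−16)/16]_{2n}^∞ = 1/((17−1)·(2n)^16). Euler-Maclaurin then gives
  Σ_{k>2n} 1/k^17 = ∫_{2n}^∞ dx/x^17 − 1/(2·(2n)^17) + O(1/(2n)^18).
(Equivalently this is ζ(17) − Σ_{k≤2n} 1/k^17.)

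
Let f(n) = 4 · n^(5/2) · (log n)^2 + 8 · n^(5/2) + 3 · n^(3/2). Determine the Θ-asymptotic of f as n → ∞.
f(n) ∈ Θ(n^(5/2) · (log n)^2)

Compare the terms by growth order. For large n, n^a · (log n)^b dominates n^a' · (log n)^b' iff a > a', or (a = a' and b > b'). Ranking the 3 terms shows the dominant one is 4 · n^(5/2) · (log n)^2. Hence f(n) ∈ Θ(n^(5/2) · (log n)^2).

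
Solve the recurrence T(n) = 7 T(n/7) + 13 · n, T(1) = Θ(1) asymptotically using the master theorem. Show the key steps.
T(n) = Θ(n log n)

log_7 7 = 1, and f(n) = 13 · n = Θ(n^(log_7 7)). This is Case 2 of the master theorem: T(n) = Θ(f(n) · log n) = Θ(n log n).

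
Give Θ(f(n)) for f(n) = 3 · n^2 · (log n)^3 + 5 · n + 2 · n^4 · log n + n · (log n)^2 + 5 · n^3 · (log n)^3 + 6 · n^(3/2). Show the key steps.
f(n) ∈ Θ(n^4 · log n)

Compare the terms by growth order. For large n, n^a · (log n)^b dominates n^a' · (log n)^b' iff a > a', or (a = a' and b > b'). Ranking the 6 terms shows the dominant one is 2 · n^4 · log n. Hence f(n) ∈ Θ(n^4 · log n).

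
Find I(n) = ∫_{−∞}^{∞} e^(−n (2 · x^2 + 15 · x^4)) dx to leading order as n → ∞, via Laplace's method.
I(n) ~ sqrt(π/(2n))

φ(x) = 2 · x^2 + 15 · x^4 has its unique global minimum at x* = 0 (since φ'(x) = 4x + 60x^3 = 0 only at x = 0 for real x with both coefficients positive, and φ → ∞ as |x| → ∞). At x* = 0, φ(0) = 0 and φ''(0) = 4. Laplace's method then gives
  I(n) ~ sqrt(2π / (n · φ''(0))) · e^(−n φ(0)) = sqrt(2π / (4n)) = sqrt(π/(2n)).
The 15 · x^4 term contributes only at subleading order (an O(1/n) relative correction).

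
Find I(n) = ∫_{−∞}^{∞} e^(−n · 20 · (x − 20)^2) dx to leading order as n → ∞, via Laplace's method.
I(n) = sqrt(π/(20n))

Here φ(x) = 20 · (x − 20)^2 has its unique minimum at x* = 20 with φ(x*) = 0 and φ''(x*) = 40. Laplace's method gives
  I(n) ~ e^(−n φ(x*)) · sqrt(2π / (n · φ''(x*))) = sqrt(2π / (40n)) = sqrt(π/(20n)).
This is exact: substituting u = (x − 20)·sqrt(20n) gives I(n) = (1/sqrt(20n)) ∫_{−∞}^{∞} e^(−u^2) du = sqrt(π/(20n)).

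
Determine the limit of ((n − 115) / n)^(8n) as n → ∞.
lim = e^(−920)

Rewrite as (1 − 115/n)^(8n). By the standard limit (1 + x/n)^n → e^x, we have (1 − 115/n)^n → e^(−115), and raising to the 8th power gives e^(−920).
More precisely, ln[(1 − 115/n)^(8n)] = 8n · ln(1 − 115/n) = 8n · (-115/n + O(1/n^2)) = -920 + O(1/n) → -920.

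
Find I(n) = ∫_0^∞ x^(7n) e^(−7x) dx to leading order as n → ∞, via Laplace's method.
I(n) ~ (sqrt(2π·7n) / 7) · (7n/(7e))^(7n)

Write the integrand as exp(7n ln x − 7x) and set f(x) = 7n ln x − 7x. Then f'(x) = 7n/x − 7 = 0 at x* = 7n/7, and f''(x*) = −7n/x*^2 = −7^2/(7n). Laplace's method (interior maximum) gives
  I(n) ~ e^(f(x*)) · sqrt(2π / |f''(x*)|)
        = exp(7n ln(7n/7) − 7n) · sqrt(2π · 7n / 7^2)
        = (7n/7)^(7n) e^(−7n) · sqrt(2π·7n) / 7
        = (sqrt(2π·7n) / 7) · (7n/(7e))^(7n).
This matches Γ(7n+1)/7^(7n+1) with Stirling applied to Γ.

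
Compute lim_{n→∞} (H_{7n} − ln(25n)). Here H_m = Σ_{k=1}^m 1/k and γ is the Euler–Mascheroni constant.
lim = ln(7/25) + γ

By Euler-Maclaurin, H_m = ln m + γ + O(1/m). So
  H_{7n} − ln(25n) = ln(7n) + γ − ln(25n) + O(1/n)
                       = ln(7/25) + γ + O(1/n).
Hence the limit is ln(7/25) + γ.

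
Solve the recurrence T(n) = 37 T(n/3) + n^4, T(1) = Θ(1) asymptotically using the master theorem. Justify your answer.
T(n) = Θ(n^4)

log_3 37 ≈ 3.287. f(n) = n^4 dominates n^(log_3 37) since 4 > 3.287, and the regularity condition a·f(n/b) = 37·(n/3)^4 = (37/81)·n^4 ≤ c·f(n) holds with c = 37/81 ≈ 0.457 < 1. So this is Case 3: T(n) = Θ(f(n)) = Θ(n^4).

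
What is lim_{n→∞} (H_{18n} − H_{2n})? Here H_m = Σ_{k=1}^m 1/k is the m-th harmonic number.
lim = ln(18/2) = ln 9

Euler-Maclaurin gives H_m = ln m + γ + 1/(2m) + O(1/m^2). The γ and O(1/m) terms cancel in the difference:
  H_{18n} − H_{2n} = ln(18n) − ln(2n) + O(1/n) = ln(18/2) + O(1/n).
Hence the limit is ln(18/2) = ln 9.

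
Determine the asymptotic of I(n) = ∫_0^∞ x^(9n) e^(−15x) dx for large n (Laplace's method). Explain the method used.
I(n) ~ (sqrt(2π·9n) / 15) · (9n/(15e))^(9n)

Write the integrand as exp(9n ln x − 15x) and set f(x) = 9n ln x − 15x. Then f'(x) = 9n/x − 15 = 0 at x* = 9n/15, and f''(x*) = −9n/x*^2 = −15^2/(9n). Laplace's method (interior maximum) gives
  I(n) ~ e^(f(x*)) · sqrt(2π / |f''(x*)|)
        = exp(9n ln(9n/15) − 9n) · sqrt(2π · 9n / 15^2)
        = (9n/15)^(9n) e^(−9n) · sqrt(2π·9n) / 15
        = (sqrt(2π·9n) / 15) · (9n/(15e))^(9n).
This matches Γ(9n+1)/15^(9n+1) with Stirling applied to Γ.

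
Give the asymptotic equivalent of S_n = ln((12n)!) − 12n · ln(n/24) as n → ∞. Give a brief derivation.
S_n ~ 12n · (ln 288 − 1) + O(ln n)

Stirling: ln((12n)!) = 12n ln(12n) − 12n + O(ln n).
  S_n = 12n ln(12n) − 12n − 12n ln(n/24) + O(ln n)
      = 12n ln(12n) − 12n ln n + 12n ln 24 − 12n + O(ln n)
      = 12n ln 12 + 12n ln 24 − 12n + O(ln n)
      = 12n (ln 288 − 1) + O(ln n).
Numerically ln(288) − 1 ≈ 4.6630.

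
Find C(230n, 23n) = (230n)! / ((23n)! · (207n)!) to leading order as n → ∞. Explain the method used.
C(230n, 23n) ~ (10000000000/387420489)^(23n) · sqrt(5/(9π·23n))

Write N = 23n. Apply Stirling to each factorial:
  (10N)! ~ sqrt(2π·10N) · (10N/e)^(10N),
  N! ~ sqrt(2π N) · (N/e)^N,
  (9N)! ~ sqrt(2π·9N) · (9N/e)^(9N).
The exponential factors combine to (10N)^(10N) / (N^N · (9N)^(9N)) = 10^(10N)/9^(9N) = (10^10/9^9)^N = (10000000000/387420489)^N.
The square-root prefactors combine to sqrt(2π·10N) / (sqrt(2π N)·sqrt(2π·9N)) = sqrt(10 / (2π·9·N)) = sqrt(5/(9π·23n)).
Substituting N = 23n: C(230n, 23n) ~ (10000000000/387420489)^(23n) · sqrt(5/(9π·23n)).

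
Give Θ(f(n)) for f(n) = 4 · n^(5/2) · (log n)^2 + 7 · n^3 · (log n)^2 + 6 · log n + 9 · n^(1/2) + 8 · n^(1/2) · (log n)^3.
f(n) ∈ Θ(n^3 · (log n)^2)

Compare the terms by growth order. For large n, n^a · (log n)^b dominates n^a' · (log n)^b' iff a > a', or (a = a' and b > b'). Ranking the 5 terms shows the dominant one is 7 · n^3 · (log n)^2. Hence f(n) ∈ Θ(n^3 · (log n)^2).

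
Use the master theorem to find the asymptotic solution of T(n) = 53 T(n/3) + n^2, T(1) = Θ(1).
T(n) = Θ(n^(log_3 53))

Master theorem: compare f(n) = n^2 to n^(log_3 53) where log_3 53 ≈ 3.614. Since 2 < log_3 53, we have f(n) = O(n^(log_3 53 − ε)) for some ε > 0 — Case 1. Hence T(n) = Θ(n^(log_3 53)).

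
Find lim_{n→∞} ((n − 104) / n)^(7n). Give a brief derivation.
lim = e^(−728)

Rewrite as (1 − 104/n)^(7n). By the standard limit (1 + x/n)^n → e^x, we have (1 − 104/n)^n → e^(−104), and raising to the 7th power gives e^(−728).
More precisely, ln[(1 − 104/n)^(7n)] = 7n · ln(1 − 104/n) = 7n · (-104/n + O(1/n^2)) = -728 + O(1/n) → -728.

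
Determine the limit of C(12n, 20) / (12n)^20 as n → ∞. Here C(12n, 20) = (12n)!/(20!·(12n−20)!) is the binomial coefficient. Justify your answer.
lim = 1/20! = 1/2432902008176640000

With N = 12n → ∞: C(N, 20) / N^20 = [N(N−1)…(N−19)] / (20! · N^20) = (1/20!) · 1 · (1 − 1/(12n)) · … · (1 − 19/(12n)). Each factor → 1 as N → ∞, so the limit is 1/20! = 1/2432902008176640000.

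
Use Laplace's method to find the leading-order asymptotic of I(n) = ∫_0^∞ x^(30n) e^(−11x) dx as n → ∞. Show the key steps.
I(n) ~ (sqrt(2π·30n) / 11) · (30n/(11e))^(30n)

Write the integrand as exp(30n ln x − 11x) and set f(x) = 30n ln x − 11x. Then f'(x) = 30n/x − 11 = 0 at x* = 30n/11, and f''(x*) = −30n/x*^2 = −11^2/(30n). Laplace's method (interior maximum) gives
  I(n) ~ e^(f(x*)) · sqrt(2π / |f''(x*)|)
        = exp(30n ln(30n/11) − 30n) · sqrt(2π · 30n / 11^2)
        = (30n/11)^(30n) e^(−30n) · sqrt(2π·30n) / 11
        = (sqrt(2π·30n) / 11) · (30n/(11e))^(30n).
This matches Γ(30n+1)/11^(30n+1) with Stirling applied to Γ.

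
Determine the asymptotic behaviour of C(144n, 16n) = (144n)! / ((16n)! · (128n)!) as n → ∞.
C(144n, 16n) ~ (387420489/16777216)^(16n) · sqrt(9/(16π·16n))

Write N = 16n. Apply Stirling to each factorial:
  (9N)! ~ sqrt(2π·9N) · (9N/e)^(9N),
  N! ~ sqrt(2π N) · (N/e)^N,
  (8N)! ~ sqrt(2π·8N) · (8N/e)^(8N).
The exponential factors combine to (9N)^(9N) / (N^N · (8N)^(8N)) = 9^(9N)/8^(8N) = (9^9/8^8)^N = (387420489/16777216)^N.
The square-root prefactors combine to sqrt(2π·9N) / (sqrt(2π N)·sqrt(2π·8N)) = sqrt(9 / (2π·8·N)) = sqrt(9/(16π·16n)).
Substituting N = 16n: C(144n, 16n) ~ (387420489/16777216)^(16n) · sqrt(9/(16π·16n)).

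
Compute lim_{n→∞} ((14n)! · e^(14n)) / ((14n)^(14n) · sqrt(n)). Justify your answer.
lim = sqrt(2π·14)

Stirling: (14n)! ~ sqrt(2π·14n) · (14n/e)^(14n). Hence
  (14n)! · e^(14n) / (14n)^(14n) ~ sqrt(2π·14n).
Dividing by sqrt(n): sqrt(2π·14n) / sqrt(n) = sqrt(2π·14) · n^((1−1)/2), so the limit is sqrt(2π·14).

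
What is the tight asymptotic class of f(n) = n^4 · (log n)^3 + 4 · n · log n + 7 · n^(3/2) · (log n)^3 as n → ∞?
f(n) ∈ Θ(n^4 · (log n)^3)

Compare the terms by growth order. For large n, n^a · (log n)^b dominates n^a' · (log n)^b' iff a > a', or (a = a' and b > b'). Ranking the 3 terms shows the dominant one is n^4 · (log n)^3. Hence f(n) ∈ Θ(n^4 · (log n)^3).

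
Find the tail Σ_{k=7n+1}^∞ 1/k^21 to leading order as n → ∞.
Σ_{k>7n} 1/k^21 ~ 1/(20 · (7n)^20)

Compare to the integral: ∫_{7n}^∞ x^(−21) dx = [−x^(−20)/20]_{7n}^∞ = 1/((21−1)·(7n)^20). Euler-Maclaurin then gives
  Σ_{k>7n} 1/k^21 = ∫_{7n}^∞ dx/x^21 − 1/(2·(7n)^21) + O(1/(7n)^22).
(Equivalently this is ζ(21) − Σ_{k≤7n} 1/k^21.)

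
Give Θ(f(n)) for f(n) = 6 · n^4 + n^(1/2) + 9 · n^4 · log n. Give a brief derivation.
f(n) ∈ Θ(n^4 · log n)

Compare the terms by growth order. For large n, n^a · (log n)^b dominates n^a' · (log n)^b' iff a > a', or (a = a' and b > b'). Ranking the 3 terms shows the dominant one is 9 · n^4 · log n. Hence f(n) ∈ Θ(n^4 · log n).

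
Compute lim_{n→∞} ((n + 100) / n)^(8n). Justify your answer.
lim = e^800

Rewrite as (1 + 100/n)^(8n). By the standard limit (1 + x/n)^n → e^x, we have (1 + 100/n)^n → e^100, and raising to the 8th power gives e^800.
More precisely, ln[(1 + 100/n)^(8n)] = 8n · ln(1 + 100/n) = 8n · (100/n + O(1/n^2)) = 800 + O(1/n) → 800.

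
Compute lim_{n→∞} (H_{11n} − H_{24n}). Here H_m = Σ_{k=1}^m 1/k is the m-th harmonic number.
lim = ln(11/24)

Euler-Maclaurin gives H_m = ln m + γ + 1/(2m) + O(1/m^2). The γ and O(1/m) terms cancel in the difference:
  H_{11n} − H_{24n} = ln(11n) − ln(24n) + O(1/n) = ln(11/24) + O(1/n).
Hence the limit is ln(11/24).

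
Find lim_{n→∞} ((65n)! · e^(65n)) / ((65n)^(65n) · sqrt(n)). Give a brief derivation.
lim = sqrt(2π·65)

Stirling: (65n)! ~ sqrt(2π·65n) · (65n/e)^(65n). Hence
  (65n)! · e^(65n) / (65n)^(65n) ~ sqrt(2π·65n).
Dividing by sqrt(n): sqrt(2π·65n) / sqrt(n) = sqrt(2π·65) · n^((1−1)/2), so the limit is sqrt(2π·65).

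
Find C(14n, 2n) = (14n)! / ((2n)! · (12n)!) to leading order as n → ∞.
C(14n, 2n) ~ (823543/46656)^(2n) · sqrt(7/(12π·2n))

Write N = 2n. Apply Stirling to each factorial:
  (7N)! ~ sqrt(2π·7N) · (7N/e)^(7N),
  N! ~ sqrt(2π N) · (N/e)^N,
  (6N)! ~ sqrt(2π·6N) · (6N/e)^(6N).
The exponential factors combine to (7N)^(7N) / (N^N · (6N)^(6N)) = 7^(7N)/6^(6N) = (7^7/6^6)^N = (823543/46656)^N.
The square-root prefactors combine to sqrt(2π·7N) / (sqrt(2π N)·sqrt(2π·6N)) = sqrt(7 / (2π·6·N)) = sqrt(7/(12π·2n)).
Substituting N = 2n: C(14n, 2n) ~ (823543/46656)^(2n) · sqrt(7/(12π·2n)).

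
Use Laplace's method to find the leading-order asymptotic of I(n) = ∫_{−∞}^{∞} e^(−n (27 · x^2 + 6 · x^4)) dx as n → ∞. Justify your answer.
I(n) ~ sqrt(π/(27n))

φ(x) = 27 · x^2 + 6 · x^4 has its unique global minimum at x* = 0 (since φ'(x) = 54x + 24x^3 = 0 only at x = 0 for real x with both coefficients positive, and φ → ∞ as |x| → ∞). At x* = 0, φ(0) = 0 and φ''(0) = 54. Laplace's method then gives
  I(n) ~ sqrt(2π / (n · φ''(0))) · e^(−n φ(0)) = sqrt(2π / (54n)) = sqrt(π/(27n)).
The 6 · x^4 term contributes only at subleading order (an O(1/n) relative correction).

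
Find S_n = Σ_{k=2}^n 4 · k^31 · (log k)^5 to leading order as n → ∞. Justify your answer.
S_n ~ n^32 · (log n)^5 / 8

By integral comparison, S_n = ∫_1^n 4 · x^31 · (log x)^5 dx + O(n^31 · (log n)^5). For the integral, the leading term of ∫_1^n x^31 (log x)^5 dx is n^32/32 · (log n)^5 (by repeated integration by parts; each step lowers the log-exponent and produces a relatively O(1/log n) correction). Hence S_n ~ n^32 · (log n)^5 / 8.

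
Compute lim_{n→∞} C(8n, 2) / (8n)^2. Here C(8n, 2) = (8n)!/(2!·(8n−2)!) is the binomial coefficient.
lim = 1/2! = 1/2

With N = 8n → ∞: C(N, 2) / N^2 = [N(N−1)…(N−1)] / (2! · N^2) = (1/2!) · 1 · (1 − 1/(8n)). Each factor → 1 as N → ∞, so the limit is 1/2! = 1/2.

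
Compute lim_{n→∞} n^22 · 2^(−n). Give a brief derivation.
lim = 0

Exponentials with base > 1 dominate every fixed polynomial: for any fixed c, n^c / 2^n → 0 as n → ∞ (e.g. by the ratio test, or by writing 2^n = e^(n ln 2) and noting e^(n ln 2) / n^c → ∞). Hence n^22 · 2^(−n) = n^22 / 2^n → 0.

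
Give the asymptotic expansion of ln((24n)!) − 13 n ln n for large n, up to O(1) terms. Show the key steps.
ln((24n)!) − 13 n ln n = 11 n ln n + 24(ln 24 − 1) n + (1/2) ln(2π·24n) + O(1/n)

Stirling: ln((24n)!) = 24n ln(24n) − 24n + (1/2) ln(2π·24n) + O(1/n).
Expand 24n ln(24n) = 24n (ln n + ln 24) = 24n ln n + 24n ln 24.
Subtract 13n ln n: leading term is (24 − 13) n ln n = 11 n ln n. The next term is 24n ln 24 − 24n = 24(ln 24 − 1) n. Then the (1/2) ln(2π·24n) correction.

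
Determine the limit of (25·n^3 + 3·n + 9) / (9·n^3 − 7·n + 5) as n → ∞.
lim = 25/9

For large n the leading n^3 terms dominate both numerator and denominator. Dividing top and bottom by n^3, every other term tends to 0, leaving 25/9.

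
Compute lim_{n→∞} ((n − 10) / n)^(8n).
lim = e^(−80)

Rewrite as (1 − 10/n)^(8n). By the standard limit (1 + x/n)^n → e^x, we have (1 − 10/n)^n → e^(−10), and raising to the 8th power gives e^(−80).
More precisely, ln[(1 − 10/n)^(8n)] = 8n · ln(1 − 10/n) = 8n · (-10/n + O(1/n^2)) = -80 + O(1/n) → -80.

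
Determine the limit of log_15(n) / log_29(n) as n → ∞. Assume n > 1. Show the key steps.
lim = ln(29) / ln(15) = log_15(29)

Change of base: log_15(n) = ln n / ln 15 and log_29(n) = ln n / ln 29. The ratio is (ln n / ln 15) · (ln 29 / ln n) = ln 29 / ln 15, a constant independent of n. So the limit is ln 29 / ln 15 = log_15(29).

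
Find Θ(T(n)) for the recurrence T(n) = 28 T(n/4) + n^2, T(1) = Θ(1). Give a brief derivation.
T(n) = Θ(n^(log_4 28))

Master theorem: compare f(n) = n^2 to n^(log_4 28) where log_4 28 ≈ 2.404. Since 2 < log_4 28, we have f(n) = O(n^(log_4 28 − ε)) for some ε > 0 — Case 1. Hence T(n) = Θ(n^(log_4 28)).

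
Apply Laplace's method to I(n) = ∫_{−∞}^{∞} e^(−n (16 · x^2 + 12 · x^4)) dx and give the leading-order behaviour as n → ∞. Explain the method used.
I(n) ~ sqrt(π/(16n))

φ(x) = 16 · x^2 + 12 · x^4 has its unique global minimum at x* = 0 (since φ'(x) = 32x + 48x^3 = 0 only at x = 0 for real x with both coefficients positive, and φ → ∞ as |x| → ∞). At x* = 0, φ(0) = 0 and φ''(0) = 32. Laplace's method then gives
  I(n) ~ sqrt(2π / (n · φ''(0))) · e^(−n φ(0)) = sqrt(2π / (32n)) = sqrt(π/(16n)).
The 12 · x^4 term contributes only at subleading order (an O(1/n) relative correction).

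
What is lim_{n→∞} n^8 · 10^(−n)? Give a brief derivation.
lim = 0

Exponentials with base > 1 dominate every fixed polynomial: for any fixed c, n^c / 10^n → 0 as n → ∞ (e.g. by the ratio test, or by writing 10^n = e^(n ln 10) and noting e^(n ln 10) / n^c → ∞). Hence n^8 · 10^(−n) = n^8 / 10^n → 0.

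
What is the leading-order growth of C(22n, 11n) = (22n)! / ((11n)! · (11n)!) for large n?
C(22n, 11n) ~ (4)^(11n) · sqrt(1/(π·11n))

Write N = 11n. Apply Stirling to each factorial:
  (2N)! ~ sqrt(2π·2N) · (2N/e)^(2N),
  N! ~ sqrt(2π N) · (N/e)^N,
  (1N)! ~ sqrt(2π·1N) · (1N/e)^(1N).
The exponential factors combine to (2N)^(2N) / (N^N · (1N)^(1N)) = 2^(2N)/1^(1N) = (2^2/1^1)^N = (4)^N.
The square-root prefactors combine to sqrt(2π·2N) / (sqrt(2π N)·sqrt(2π·1N)) = sqrt(2 / (2π·1·N)) = sqrt(1/(π·11n)).
Substituting N = 11n: C(22n, 11n) ~ (4)^(11n) · sqrt(1/(π·11n)).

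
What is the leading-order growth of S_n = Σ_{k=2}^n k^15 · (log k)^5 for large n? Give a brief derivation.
S_n ~ n^16 · (log n)^5 / 16

By integral comparison, S_n = ∫_1^n x^15 · (log x)^5 dx + O(n^15 · (log n)^5). For the integral, the leading term of ∫_1^n x^15 (log x)^5 dx is n^16/16 · (log n)^5 (by repeated integration by parts; each step lowers the log-exponent and produces a relatively O(1/log n) correction). Hence S_n ~ n^16 · (log n)^5 / 16.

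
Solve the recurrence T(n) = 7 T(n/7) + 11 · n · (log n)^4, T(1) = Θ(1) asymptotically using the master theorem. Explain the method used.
T(n) = Θ(n · (log n)^5)

Here log_7 7 = 1 and f(n) = 11 · n · (log n)^4 = Θ(n^(log_7 7) · (log n)^4). This is the extended Case 2 of the master theorem (f matches the critical exponent up to log factors), giving T(n) = Θ(n^(log_7 7) · (log n)^(4+1)) = Θ(n · (log n)^5).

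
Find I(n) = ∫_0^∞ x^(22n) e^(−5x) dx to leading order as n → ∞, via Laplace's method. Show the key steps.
I(n) ~ (sqrt(2π·22n) / 5) · (22n/(5e))^(22n)

Write the integrand as exp(22n ln x − 5x) and set f(x) = 22n ln x − 5x. Then f'(x) = 22n/x − 5 = 0 at x* = 22n/5, and f''(x*) = −22n/x*^2 = −5^2/(22n). Laplace's method (interior maximum) gives
  I(n) ~ e^(f(x*)) · sqrt(2π / |f''(x*)|)
        = exp(22n ln(22n/5) − 22n) · sqrt(2π · 22n / 5^2)
        = (22n/5)^(22n) e^(−22n) · sqrt(2π·22n) / 5
        = (sqrt(2π·22n) / 5) · (22n/(5e))^(22n).
This matches Γ(22n+1)/5^(22n+1) with Stirling applied to Γ.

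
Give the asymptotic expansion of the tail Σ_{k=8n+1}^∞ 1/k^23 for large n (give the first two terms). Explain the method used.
Σ_{k>8n} 1/k^23 = 1/(22 · (8n)^22) − 1/(2 · (8n)^23) + O(1/(8n)^24)

Compare to the integral: ∫_{8n}^∞ x^(−23) dx = [−x^(−22)/22]_{8n}^∞ = 1/((23−1)·(8n)^22). The Euler-Maclaurin correction adds −f(8n)/2 = −1/(2·(8n)^23). Euler-Maclaurin then gives
  Σ_{k>8n} 1/k^23 = ∫_{8n}^∞ dx/x^23 − 1/(2·(8n)^23) + O(1/(8n)^24).
(Equivalently this is ζ(23) − Σ_{k≤8n} 1/k^23.)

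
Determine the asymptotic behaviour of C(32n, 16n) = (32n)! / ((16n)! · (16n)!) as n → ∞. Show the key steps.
C(32n, 16n) ~ (4)^(16n) · sqrt(1/(π·16n))

Write N = 16n. Apply Stirling to each factorial:
  (2N)! ~ sqrt(2π·2N) · (2N/e)^(2N),
  N! ~ sqrt(2π N) · (N/e)^N,
  (1N)! ~ sqrt(2π·1N) · (1N/e)^(1N).
The exponential factors combine to (2N)^(2N) / (N^N · (1N)^(1N)) = 2^(2N)/1^(1N) = (2^2/1^1)^N = (4)^N.
The square-root prefactors combine to sqrt(2π·2N) / (sqrt(2π N)·sqrt(2π·1N)) = sqrt(2 / (2π·1·N)) = sqrt(1/(π·16n)).
Substituting N = 16n: C(32n, 16n) ~ (4)^(16n) · sqrt(1/(π·16n)).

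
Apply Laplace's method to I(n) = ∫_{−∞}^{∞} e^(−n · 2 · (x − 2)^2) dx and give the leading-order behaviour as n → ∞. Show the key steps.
I(n) = sqrt(π/(2n))

Here φ(x) = 2 · (x − 2)^2 has its unique minimum at x* = 2 with φ(x*) = 0 and φ''(x*) = 4. Laplace's method gives
  I(n) ~ e^(−n φ(x*)) · sqrt(2π / (n · φ''(x*))) = sqrt(2π / (4n)) = sqrt(π/(2n)).
This is exact: substituting u = (x − 2)·sqrt(2n) gives I(n) = (1/sqrt(2n)) ∫_{−∞}^{∞} e^(−u^2) du = sqrt(π/(2n)).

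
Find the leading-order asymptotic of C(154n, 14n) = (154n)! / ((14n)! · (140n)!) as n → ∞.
C(154n, 14n) ~ (285311670611/10000000000)^(14n) · sqrt(11/(20π·14n))

Write N = 14n. Apply Stirling to each factorial:
  (11N)! ~ sqrt(2π·11N) · (11N/e)^(11N),
  N! ~ sqrt(2π N) · (N/e)^N,
  (10N)! ~ sqrt(2π·10N) · (10N/e)^(10N).
The exponential factors combine to (11N)^(11N) / (N^N · (10N)^(10N)) = 11^(11N)/10^(10N) = (11^11/10^10)^N = (285311670611/10000000000)^N.
The square-root prefactors combine to sqrt(2π·11N) / (sqrt(2π N)·sqrt(2π·10N)) = sqrt(11 / (2π·10·N)) = sqrt(11/(20π·14n)).
Substituting N = 14n: C(154n, 14n) ~ (285311670611/10000000000)^(14n) · sqrt(11/(20π·14n)).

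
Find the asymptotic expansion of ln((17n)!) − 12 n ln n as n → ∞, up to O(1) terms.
ln((17n)!) − 12 n ln n = 5 n ln n + 17(ln 17 − 1) n + (1/2) ln(2π·17n) + O(1/n)

Stirling: ln((17n)!) = 17n ln(17n) − 17n + (1/2) ln(2π·17n) + O(1/n).
Expand 17n ln(17n) = 17n (ln n + ln 17) = 17n ln n + 17n ln 17.
Subtract 12n ln n: leading term is (17 − 12) n ln n = 5 n ln n. The next term is 17n ln 17 − 17n = 17(ln 17 − 1) n. Then the (1/2) ln(2π·17n) correction.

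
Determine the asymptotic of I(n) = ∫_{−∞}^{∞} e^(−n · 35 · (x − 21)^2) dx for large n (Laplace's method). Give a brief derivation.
I(n) = sqrt(π/(35n))

Here φ(x) = 35 · (x − 21)^2 has its unique minimum at x* = 21 with φ(x*) = 0 and φ''(x*) = 70. Laplace's method gives
  I(n) ~ e^(−n φ(x*)) · sqrt(2π / (n · φ''(x*))) = sqrt(2π / (70n)) = sqrt(π/(35n)).
This is exact: substituting u = (x − 21)·sqrt(35n) gives I(n) = (1/sqrt(35n)) ∫_{−∞}^{∞} e^(−u^2) du = sqrt(π/(35n)).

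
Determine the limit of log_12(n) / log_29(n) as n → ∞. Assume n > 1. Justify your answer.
lim = ln(29) / ln(12) = log_12(29)

Change of base: log_12(n) = ln n / ln 12 and log_29(n) = ln n / ln 29. The ratio is (ln n / ln 12) · (ln 29 / ln n) = ln 29 / ln 12, a constant independent of n. So the limit is ln 29 / ln 12 = log_12(29).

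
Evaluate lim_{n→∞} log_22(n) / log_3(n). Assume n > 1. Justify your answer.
lim = ln(3) / ln(22) = log_22(3)

Change of base: log_22(n) = ln n / ln 22 and log_3(n) = ln n / ln 3. The ratio is (ln n / ln 22) · (ln 3 / ln n) = ln 3 / ln 22, a constant independent of n. So the limit is ln 3 / ln 22 = log_22(3).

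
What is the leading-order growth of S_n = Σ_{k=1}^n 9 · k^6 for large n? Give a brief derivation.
S_n ~ 9 · n^7 / 7

By integral comparison (Euler-Maclaurin), Σ_{k=1}^n 9 · k^6 = 9 · ∫_0^n x^6 dx + O(n^6) = 9 · n^7/7 + O(n^6). (Equivalently, Faulhaber's formula gives the same leading term.)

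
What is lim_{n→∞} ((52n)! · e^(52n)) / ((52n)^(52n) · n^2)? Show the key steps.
lim = 0

Stirling: (52n)! ~ sqrt(2π·52n) · (52n/e)^(52n). Hence
  (52n)! · e^(52n) / (52n)^(52n) ~ sqrt(2π·52n).
Dividing by n^2: sqrt(2π·52n) / n^2 = sqrt(2π·52) · n^((1−4)/2), so the expression behaves like sqrt(2π·52) · n^((1−4)/2) → 0.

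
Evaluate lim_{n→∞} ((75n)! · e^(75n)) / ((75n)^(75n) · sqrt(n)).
lim = sqrt(2π·75)

Stirling: (75n)! ~ sqrt(2π·75n) · (75n/e)^(75n). Hence
  (75n)! · e^(75n) / (75n)^(75n) ~ sqrt(2π·75n).
Dividing by sqrt(n): sqrt(2π·75n) / sqrt(n) = sqrt(2π·75) · n^((1−1)/2), so the limit is sqrt(2π·75).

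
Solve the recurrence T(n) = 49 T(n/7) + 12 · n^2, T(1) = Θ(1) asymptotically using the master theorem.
T(n) = Θ(n^2 log n)

log_7 49 = 2, and f(n) = 12 · n^2 = Θ(n^(log_7 49)). This is Case 2 of the master theorem: T(n) = Θ(f(n) · log n) = Θ(n^2 log n).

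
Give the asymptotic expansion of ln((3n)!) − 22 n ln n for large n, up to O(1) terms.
ln((3n)!) − 22 n ln n = −19 n ln n + 3(ln 3 − 1) n + (1/2) ln(2π·3n) + O(1/n)

Stirling: ln((3n)!) = 3n ln(3n) − 3n + (1/2) ln(2π·3n) + O(1/n).
Expand 3n ln(3n) = 3n (ln n + ln 3) = 3n ln n + 3n ln 3.
Subtract 22n ln n: leading term is (3 − 22) n ln n = −19 n ln n. The next term is 3n ln 3 − 3n = 3(ln 3 − 1) n. Then the (1/2) ln(2π·3n) correction.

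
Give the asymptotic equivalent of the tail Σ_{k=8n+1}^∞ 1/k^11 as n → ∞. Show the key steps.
Σ_{k>8n} 1/k^11 ~ 1/(10 · (8n)^10)

Compare to the integral: ∫_{8n}^∞ x^(−11) dx = [−x^(−10)/10]_{8n}^∞ = 1/((11−1)·(8n)^10). Euler-Maclaurin then gives
  Σ_{k>8n} 1/k^11 = ∫_{8n}^∞ dx/x^11 − 1/(2·(8n)^11) + O(1/(8n)^12).
(Equivalently this is ζ(11) − Σ_{k≤8n} 1/k^11.)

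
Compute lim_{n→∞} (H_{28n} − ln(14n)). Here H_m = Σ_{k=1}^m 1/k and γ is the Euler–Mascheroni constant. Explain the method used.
lim = ln 2 + γ

By Euler-Maclaurin, H_m = ln m + γ + O(1/m). So
  H_{28n} − ln(14n) = ln(28n) + γ − ln(14n) + O(1/n)
                       = ln(28/14) + γ + O(1/n).
Hence the limit is ln(28/14) + γ (= ln 2).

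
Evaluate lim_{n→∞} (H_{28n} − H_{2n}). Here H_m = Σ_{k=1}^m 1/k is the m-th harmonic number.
lim = ln(28/2) = ln 14

Euler-Maclaurin gives H_m = ln m + γ + 1/(2m) + O(1/m^2). The γ and O(1/m) terms cancel in the difference:
  H_{28n} − H_{2n} = ln(28n) − ln(2n) + O(1/n) = ln(28/2) + O(1/n).
Hence the limit is ln(28/2) = ln 14.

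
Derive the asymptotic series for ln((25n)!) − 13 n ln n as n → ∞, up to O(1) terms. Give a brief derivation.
ln((25n)!) − 13 n ln n = 12 n ln n + 25(ln 25 − 1) n + (1/2) ln(2π·25n) + O(1/n)

Stirling: ln((25n)!) = 25n ln(25n) − 25n + (1/2) ln(2π·25n) + O(1/n).
Expand 25n ln(25n) = 25n (ln n + ln 25) = 25n ln n + 25n ln 25.
Subtract 13n ln n: leading term is (25 − 13) n ln n = 12 n ln n. The next term is 25n ln 25 − 25n = 25(ln 25 − 1) n. Then the (1/2) ln(2π·25n) correction.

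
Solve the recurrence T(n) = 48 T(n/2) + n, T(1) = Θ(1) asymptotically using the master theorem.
T(n) = Θ(n^(log_2 48))

Master theorem: compare f(n) = n to n^(log_2 48) where log_2 48 ≈ 5.585. Since 1 < log_2 48, we have f(n) = O(n^(log_2 48 − ε)) for some ε > 0 — Case 1. Hence T(n) = Θ(n^(log_2 48)).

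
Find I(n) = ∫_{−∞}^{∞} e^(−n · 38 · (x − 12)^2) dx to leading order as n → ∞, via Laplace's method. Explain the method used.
I(n) = sqrt(π/(38n))

Here φ(x) = 38 · (x − 12)^2 has its unique minimum at x* = 12 with φ(x*) = 0 and φ''(x*) = 76. Laplace's method gives
  I(n) ~ e^(−n φ(x*)) · sqrt(2π / (n · φ''(x*))) = sqrt(2π / (76n)) = sqrt(π/(38n)).
This is exact: substituting u = (x − 12)·sqrt(38n) gives I(n) = (1/sqrt(38n)) ∫_{−∞}^{∞} e^(−u^2) du = sqrt(π/(38n)).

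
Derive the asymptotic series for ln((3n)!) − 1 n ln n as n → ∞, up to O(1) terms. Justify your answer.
ln((3n)!) − 1 n ln n = 2 n ln n + 3(ln 3 − 1) n + (1/2) ln(2π·3n) + O(1/n)

Stirling: ln((3n)!) = 3n ln(3n) − 3n + (1/2) ln(2π·3n) + O(1/n).
Expand 3n ln(3n) = 3n (ln n + ln 3) = 3n ln n + 3n ln 3.
Subtract 1n ln n: leading term is (3 − 1) n ln n = 2 n ln n. The next term is 3n ln 3 − 3n = 3(ln 3 − 1) n. Then the (1/2) ln(2π·3n) correction.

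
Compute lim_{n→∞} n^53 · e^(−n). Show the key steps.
lim = 0

Exponentials with base > 1 dominate every fixed polynomial: for any fixed c, n^c / e^n → 0 as n → ∞ (e.g. by the ratio test, or since e^n grows faster than any power of n). Hence n^53 · e^(−n) = n^53 / e^n → 0.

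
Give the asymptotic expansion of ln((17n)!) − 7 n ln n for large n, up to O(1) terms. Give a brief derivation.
ln((17n)!) − 7 n ln n = 10 n ln n + 17(ln 17 − 1) n + (1/2) ln(2π·17n) + O(1/n)

Stirling: ln((17n)!) = 17n ln(17n) − 17n + (1/2) ln(2π·17n) + O(1/n).
Expand 17n ln(17n) = 17n (ln n + ln 17) = 17n ln n + 17n ln 17.
Subtract 7n ln n: leading term is (17 − 7) n ln n = 10 n ln n. The next term is 17n ln 17 − 17n = 17(ln 17 − 1) n. Then the (1/2) ln(2π·17n) correction.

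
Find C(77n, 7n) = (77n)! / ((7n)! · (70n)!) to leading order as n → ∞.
C(77n, 7n) ~ (285311670611/10000000000)^(7n) · sqrt(11/(20π·7n))

Write N = 7n. Apply Stirling to each factorial:
  (11N)! ~ sqrt(2π·11N) · (11N/e)^(11N),
  N! ~ sqrt(2π N) · (N/e)^N,
  (10N)! ~ sqrt(2π·10N) · (10N/e)^(10N).
The exponential factors combine to (11N)^(11N) / (N^N · (10N)^(10N)) = 11^(11N)/10^(10N) = (11^11/10^10)^N = (285311670611/10000000000)^N.
The square-root prefactors combine to sqrt(2π·11N) / (sqrt(2π N)·sqrt(2π·10N)) = sqrt(11 / (2π·10·N)) = sqrt(11/(20π·7n)).
Substituting N = 7n: C(77n, 7n) ~ (285311670611/10000000000)^(7n) · sqrt(11/(20π·7n)).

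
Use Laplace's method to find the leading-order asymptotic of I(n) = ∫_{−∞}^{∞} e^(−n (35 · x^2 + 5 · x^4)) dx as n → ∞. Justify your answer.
I(n) ~ sqrt(π/(35n))

φ(x) = 35 · x^2 + 5 · x^4 has its unique global minimum at x* = 0 (since φ'(x) = 70x + 20x^3 = 0 only at x = 0 for real x with both coefficients positive, and φ → ∞ as |x| → ∞). At x* = 0, φ(0) = 0 and φ''(0) = 70. Laplace's method then gives
  I(n) ~ sqrt(2π / (n · φ''(0))) · e^(−n φ(0)) = sqrt(2π / (70n)) = sqrt(π/(35n)).
The 5 · x^4 term contributes only at subleading order (an O(1/n) relative correction).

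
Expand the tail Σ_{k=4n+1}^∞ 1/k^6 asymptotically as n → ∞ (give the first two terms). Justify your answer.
Σ_{k>4n} 1/k^6 = 1/(5 · (4n)^5) − 1/(2 · (4n)^6) + O(1/(4n)^7)

Compare to the integral: ∫_{4n}^∞ x^(−6) dx = [−x^(−5)/5]_{4n}^∞ = 1/((6−1)·(4n)^5). The Euler-Maclaurin correction adds −f(4n)/2 = −1/(2·(4n)^6). Euler-Maclaurin then gives
  Σ_{k>4n} 1/k^6 = ∫_{4n}^∞ dx/x^6 − 1/(2·(4n)^6) + O(1/(4n)^7).
(Equivalently this is ζ(6) − Σ_{k≤4n} 1/k^6.)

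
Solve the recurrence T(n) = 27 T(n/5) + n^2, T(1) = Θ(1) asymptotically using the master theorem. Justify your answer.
T(n) = Θ(n^(log_5 27))

Master theorem: compare f(n) = n^2 to n^(log_5 27) where log_5 27 ≈ 2.048. Since 2 < log_5 27, we have f(n) = O(n^(log_5 27 − ε)) for some ε > 0 — Case 1. Hence T(n) = Θ(n^(log_5 27)).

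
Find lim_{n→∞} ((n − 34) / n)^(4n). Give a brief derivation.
lim = e^(−136)

Rewrite as (1 − 34/n)^(4n). By the standard limit (1 + x/n)^n → e^x, we have (1 − 34/n)^n → e^(−34), and raising to the 4th power gives e^(−136).
More precisely, ln[(1 − 34/n)^(4n)] = 4n · ln(1 − 34/n) = 4n · (-34/n + O(1/n^2)) = -136 + O(1/n) → -136.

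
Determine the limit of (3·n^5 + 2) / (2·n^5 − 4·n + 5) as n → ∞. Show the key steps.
lim = 3/2

For large n the leading n^5 terms dominate both numerator and denominator. Dividing top and bottom by n^5, every other term tends to 0, leaving 3/2.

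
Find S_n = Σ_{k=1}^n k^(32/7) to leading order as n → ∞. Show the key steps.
S_n ~ (7/39) · n^(39/7)

Integral comparison: Σ_{k=1}^n k^(32/7) = ∫_0^n x^(32/7) dx + O(n^(32/7)). The integral is n^(1 + 32/7) / (1 + 32/7) = n^((32+7)/7) / ((32+7)/7) = (7/39) · n^(39/7).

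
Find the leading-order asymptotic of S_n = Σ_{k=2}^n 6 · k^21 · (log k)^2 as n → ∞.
S_n ~ 3 · n^22 · (log n)^2 / 11

By integral comparison, S_n = ∫_1^n 6 · x^21 · (log x)^2 dx + O(n^21 · (log n)^2). For the integral, the leading term of ∫_1^n x^21 (log x)^2 dx is n^22/22 · (log n)^2 (by repeated integration by parts; each step lowers the log-exponent and produces a relatively O(1/log n) correction). Hence S_n ~ 3 · n^22 · (log n)^2 / 11.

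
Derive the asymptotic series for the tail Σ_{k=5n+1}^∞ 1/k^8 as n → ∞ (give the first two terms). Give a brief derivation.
Σ_{k>5n} 1/k^8 = 1/(7 · (5n)^7) − 1/(2 · (5n)^8) + O(1/(5n)^9)

Compare to the integral: ∫_{5n}^∞ x^(−8) dx = [−x^(−7)/7]_{5n}^∞ = 1/((8−1)·(5n)^7). The Euler-Maclaurin correction adds −f(5n)/2 = −1/(2·(5n)^8). Euler-Maclaurin then gives
  Σ_{k>5n} 1/k^8 = ∫_{5n}^∞ dx/x^8 − 1/(2·(5n)^8) + O(1/(5n)^9).
(Equivalently this is ζ(8) − Σ_{k≤5n} 1/k^8.)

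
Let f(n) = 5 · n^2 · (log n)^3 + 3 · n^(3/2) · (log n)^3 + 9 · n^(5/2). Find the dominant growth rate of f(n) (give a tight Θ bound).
f(n) ∈ Θ(n^(5/2))

Compare the terms by growth order. For large n, n^a · (log n)^b dominates n^a' · (log n)^b' iff a > a', or (a = a' and b > b'). Ranking the 3 terms shows the dominant one is 9 · n^(5/2). Hence f(n) ∈ Θ(n^(5/2)).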